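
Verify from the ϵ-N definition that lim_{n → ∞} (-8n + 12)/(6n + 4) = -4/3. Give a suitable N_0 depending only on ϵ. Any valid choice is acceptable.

Fix ϵ > 0. For n ≥ 1, |(-8n + 12)/(6n + 4) + 4/3| = |104|/(6(6n + 4)) = 104/(6(6n + 4)).
Since 6n + 4 ≥ 6n for n ≥ 1, this is ≤ 104/(6·6n) = (26/9)/n.
So |(-8n + 12)/(6n + 4) + 4/3| < ϵ whenever n > (26/9)/ϵ.
Take N_0 = (26/9)/ϵ. If n > N_0 then |(-8n + 12)/(6n + 4) + 4/3| ≤ (26/9)/n < ϵ.

N_0 = (26/9)/ϵ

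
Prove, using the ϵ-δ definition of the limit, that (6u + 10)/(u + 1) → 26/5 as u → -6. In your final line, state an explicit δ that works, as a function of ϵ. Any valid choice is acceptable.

δ = min(5/2, (25/8)ϵ)

Fix ϵ > 0. We want δ > 0 with 0 < |u + 6| < δ ⇒ |(6u + 10)/(u + 1) − (26/5)| < ϵ.
Combining over a common denominator, (6u + 10)/(u + 1) − (26/5) = [(6u + 10)·(-5) − (-26)·(u + 1)] / [(-5)·(u + 1)] = -4(u + 6) / ((-5)(u + 1)).
So |(6u + 10)/(u + 1) − (26/5)| = 4|u + 6| / (5·|u + 1|).
Restrict δ ≤ 5/2. Then |u + 6| < 5/2 gives |u + 1| = |(u + 6) + (-5)| ≥ 5 − 5/2 = 5/2.
Hence |(6u + 10)/(u + 1) − (26/5)| < 4|u + 6|/(5·(5/2)) = (8/25)|u + 6|, which is < ϵ once |u + 6| < (25/8)ϵ.
Take δ = min(5/2, (25/8)ϵ). Then 0 < |u + 6| < δ forces both bounds, so |(6u + 10)/(u + 1) − (26/5)| < ϵ.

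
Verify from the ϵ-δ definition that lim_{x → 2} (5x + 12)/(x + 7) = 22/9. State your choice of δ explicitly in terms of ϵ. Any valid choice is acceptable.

Let ϵ > 0 be given. We want δ > 0 with 0 < |x − 2| < δ ⇒ |(5x + 12)/(x + 7) − (22/9)| < ϵ.
Combining over a common denominator, (5x + 12)/(x + 7) − (22/9) = [(5x + 12)·9 − 22·(x + 7)] / [9·(x + 7)] = 23(x − 2) / (9(x + 7)).
So |(5x + 12)/(x + 7) − (22/9)| = 23|x − 2| / (9·|x + 7|).
Require δ ≤ 9/2, so |x + 7| ≥ |9| − |x − 2| > 9 − 9/2 = 9/2.
Hence |(5x + 12)/(x + 7) − (22/9)| < 23|x − 2|/(9·(9/2)) = (46/81)|x − 2|, which is < ϵ once |x − 2| < (81/46)ϵ.
Take δ = min(9/2, (81/46)ϵ). Then 0 < |x − 2| < δ forces both bounds, so |(5x + 12)/(x + 7) − (22/9)| < ϵ.

δ = min(9/2, (81/46)ϵ)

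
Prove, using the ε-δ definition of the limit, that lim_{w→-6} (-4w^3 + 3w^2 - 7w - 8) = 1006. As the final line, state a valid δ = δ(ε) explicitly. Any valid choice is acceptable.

Let ε > 0. We want δ > 0 such that 0 < |w + 6| < δ implies |(-4w^3 + 3w^2 - 7w - 8) − 1006| < ε.
(-4w^3 + 3w^2 - 7w - 8) − 1006 = -4w^3 + 3w^2 - 7w - 1014 = (w + 6)(-4w^2 + 27w - 169).
So |(-4w^3 + 3w^2 - 7w - 8) − 1006| = |w + 6|·|-4w^2 + 27w - 169|.
Require δ ≤ 1. Then |w + 6| < 1 gives |w| < 7, and by the triangle inequality |-4w^2 + 27w - 169| ≤ 4·7^2 + 27·7 + 169 = 554.
Hence |(-4w^3 + 3w^2 - 7w - 8) − 1006| ≤ 554|w + 6| < ε provided |w + 6| < ε/554.
Choosing δ = min(1, ε/554) ensures both conditions, hence |(-4w^3 + 3w^2 - 7w - 8) − 1006| < ε.

δ = min(1, ε/554)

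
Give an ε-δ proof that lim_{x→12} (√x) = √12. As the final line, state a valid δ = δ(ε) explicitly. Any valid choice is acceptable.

Let ε > 0. We want δ > 0 such that 0 < |x − 12| < δ implies |√x − √12| < ε.
Rationalise: √x − √12 = (x − 12)/(√x + √12), so |√x − √12| = |x − 12|/(√x + √12).
Restrict δ ≤ 12 so that |x − 12| < 12 forces x > 0, and then √x + √12 > √12.
Hence |√x − √12| < |x − 12|/√12, which is < ε once |x − 12| < √12·ε.
Take δ = min(12, √12·ε). If 0 < |x − 12| < δ then x > 0 and |√x − √12| < |x − 12|/√12 < ε.

δ = min(12, √12·ε)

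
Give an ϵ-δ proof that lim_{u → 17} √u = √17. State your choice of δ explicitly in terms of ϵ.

Suppose ϵ > 0. We want δ > 0 such that 0 < |u − 17| < δ implies |√u − √17| < ϵ.
Rationalise: √u − √17 = (u − 17)/(√u + √17), so |√u − √17| = |u − 17|/(√u + √17).
Restrict δ ≤ 17 so that |u − 17| < 17 forces u > 0, and then √u + √17 > √17.
Hence |√u − √17| < |u − 17|/√17, which is < ϵ once |u − 17| < √17·ϵ.
Take δ = min(17, √17·ϵ). If 0 < |u − 17| < δ then u > 0 and |√u − √17| < |u − 17|/√17 < ϵ.

δ = min(17, √17·ϵ)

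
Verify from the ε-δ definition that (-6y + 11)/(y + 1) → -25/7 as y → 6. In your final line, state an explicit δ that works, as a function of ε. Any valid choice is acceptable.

δ = min(7/2, (49/34)ε)

Fix ε > 0. We want δ > 0 with 0 < |y − 6| < δ ⇒ |(-6y + 11)/(y + 1) + 25/7| < ε.
Combining over a common denominator, (-6y + 11)/(y + 1) + 25/7 = [(-6y + 11)·7 − (-25)·(y + 1)] / [7·(y + 1)] = -17(y − 6) / (7(y + 1)).
So |(-6y + 11)/(y + 1) + 25/7| = 17|y − 6| / (7·|y + 1|).
Restrict δ ≤ 7/2. Then |y − 6| < 7/2 gives |y + 1| = |(y − 6) + 7| ≥ 7 − 7/2 = 7/2.
Hence |(-6y + 11)/(y + 1) + 25/7| < 17|y − 6|/(7·(7/2)) = (34/49)|y − 6|, which is < ε once |y − 6| < (49/34)ε.
Take δ = min(7/2, (49/34)ε). Then 0 < |y − 6| < δ forces both bounds, so |(-6y + 11)/(y + 1) + 25/7| < ε.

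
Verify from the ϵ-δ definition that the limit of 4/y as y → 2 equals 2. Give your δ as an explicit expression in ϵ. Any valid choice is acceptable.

δ = min(1, (1/2)ϵ)

Suppose ϵ > 0. We seek δ > 0 such that 0 < |y − 2| < δ implies |4/y − 2| < ϵ.
|4/y − 2| = 4·|2 − y|/(2·|y|) = 4|y − 2|/(2|y|).
Require δ ≤ 1 so that |y| > 2 − 1 = 1, hence 2|y| > 2.
Then |4/y − 2| < 4|y − 2|/2, which is < ϵ when |y − 2| < (1/2)ϵ.
Take δ = min(1, (1/2)ϵ). Then 0 < |y − 2| < δ gives both |y − 2| < 1 and |y − 2| < (1/2)ϵ, so |4/y − 2| < ϵ.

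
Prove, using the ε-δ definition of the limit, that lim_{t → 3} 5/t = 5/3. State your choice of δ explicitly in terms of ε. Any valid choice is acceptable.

δ = min(3/2, (9/10)ε)

Let ε > 0. We seek δ > 0 such that 0 < |t − 3| < δ implies |5/t − (5/3)| < ε.
|5/t − (5/3)| = 5·|3 − t|/(3·|t|) = 5|t − 3|/(3|t|).
Require δ ≤ 3/2 so that |t| > 3 − 3/2 = 3/2, hence 3|t| > 9/2.
Then |5/t − (5/3)| < 5|t − 3|/(9/2), which is < ε when |t − 3| < (9/10)ε.
Take δ = min(3/2, (9/10)ε). Then 0 < |t − 3| < δ gives both |t − 3| < 3/2 and |t − 3| < (9/10)ε, so |5/t − (5/3)| < ε.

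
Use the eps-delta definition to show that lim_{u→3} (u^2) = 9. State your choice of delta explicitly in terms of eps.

delta = min(2, eps/8)

Let eps > 0. We seek delta > 0 with 0 < |u − 3| < delta ⇒ |u^2 − 9| < eps.
Factor: u^2 − 9 = (u − 3)(u + 3), so |u^2 − 9| = |u − 3|·|u + 3|.
Impose delta ≤ 2 so that |u| < 5; then |u + 3| ≤ 8.
Hence |u^2 − 9| ≤ 8|u − 3|, which is < eps once |u − 3| < eps/8.
Take delta = min(2, eps/8). If 0 < |u − 3| < delta then both bounds hold and |u^2 − 9| ≤ 8|u − 3| < 8·(eps/8) = eps.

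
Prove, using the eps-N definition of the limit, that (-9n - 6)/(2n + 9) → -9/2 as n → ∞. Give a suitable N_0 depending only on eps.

Suppose eps > 0. For n ≥ 1, |(-9n - 6)/(2n + 9) + 9/2| = |69|/(2(2n + 9)) = 69/(2(2n + 9)).
Since 2n + 9 ≥ 2n for n ≥ 1, this is ≤ 69/(2·2n) = (69/4)/n.
So |(-9n - 6)/(2n + 9) + 9/2| < eps whenever n > (69/4)/eps.
Take N_0 = (69/4)/eps. If n > N_0 then |(-9n - 6)/(2n + 9) + 9/2| ≤ (69/4)/n < eps.

N_0 = (69/4)/eps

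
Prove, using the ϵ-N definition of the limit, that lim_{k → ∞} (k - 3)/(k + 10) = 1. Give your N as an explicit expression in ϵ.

N = 13/ϵ

Suppose ϵ > 0. For k ≥ 1, |(k - 3)/(k + 10) − 1| = |-13|/((k + 10)) = 13/((k + 10)).
Since k + 10 ≥ k for k ≥ 1, this is ≤ 13/(k) = 13/k.
So |(k - 3)/(k + 10) − 1| < ϵ whenever k > 13/ϵ.
Take N = 13/ϵ. If k > N then |(k - 3)/(k + 10) − 1| ≤ 13/k < ϵ.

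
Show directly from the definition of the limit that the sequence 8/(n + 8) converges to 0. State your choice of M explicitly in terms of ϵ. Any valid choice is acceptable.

M = 8/ϵ

Suppose ϵ > 0. For n ≥ 1, |8/(n + 8) − 0| = 8/(n + 8) ≤ 8/n.
We need 8/n < ϵ, i.e. n > 8/ϵ.
Take M = 8/ϵ. If n > M then |8/(n + 8)| ≤ 8/n < ϵ.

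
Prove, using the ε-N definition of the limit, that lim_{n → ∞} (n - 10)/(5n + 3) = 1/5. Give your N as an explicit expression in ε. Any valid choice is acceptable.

Fix ε > 0. For n ≥ 1, |(n - 10)/(5n + 3) − (1/5)| = |-53|/(5(5n + 3)) = 53/(5(5n + 3)).
Since 5n + 3 ≥ 5n for n ≥ 1, this is ≤ 53/(5·5n) = (53/25)/n.
So |(n - 10)/(5n + 3) − (1/5)| < ε whenever n > (53/25)/ε.
Take N = (53/25)/ε. If n > N then |(n - 10)/(5n + 3) − (1/5)| ≤ (53/25)/n < ε.

N = (53/25)/ε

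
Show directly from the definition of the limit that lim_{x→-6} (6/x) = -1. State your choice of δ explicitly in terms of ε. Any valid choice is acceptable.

Let ε > 0. We seek δ > 0 such that 0 < |x + 6| < δ implies |6/x + 1| < ε.
|6/x + 1| = 6·|-6 − x|/(6·|x|) = 6|x + 6|/(6|x|).
Restrict δ ≤ 3. Then |x + 6| < 3 gives |x| > 3, so 6|x| > 18.
Then |6/x + 1| < 6|x + 6|/18, which is < ε when |x + 6| < 3ε.
Take δ = min(3, 3ε). Then 0 < |x + 6| < δ gives both |x + 6| < 3 and |x + 6| < 3ε, so |6/x + 1| < ε.

δ = min(3, 3ε)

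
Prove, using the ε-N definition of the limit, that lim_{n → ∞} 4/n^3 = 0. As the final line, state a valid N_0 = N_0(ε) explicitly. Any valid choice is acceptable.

Let ε > 0. For n ≥ 1, |4/n^3 − 0| = 4/n^3.
4/n^3 < ε ⇔ n^3 > 4/ε ⇔ n > (4/ε)^{1/3}.
Take N_0 = (4/ε)^{1/3}. Then n > N_0 implies 4/n^3 < ε.

N_0 = (4/ε)^{1/3}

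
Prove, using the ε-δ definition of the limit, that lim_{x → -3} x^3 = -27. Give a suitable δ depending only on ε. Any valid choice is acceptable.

δ = min(1, ε/37)

Let ε > 0 be given. We seek δ > 0 with 0 < |x + 3| < δ ⇒ |x^3 + 27| < ε.
Factor: x^3 + 27 = (x + 3)(x^2 - 3x + 9), so |x^3 + 27| = |x + 3|·|x^2 - 3x + 9|.
Impose δ ≤ 1 so that |x| < 4; then |x^2 - 3x + 9| ≤ 37.
Hence |x^3 + 27| ≤ 37|x + 3|, which is < ε once |x + 3| < ε/37.
Take δ = min(1, ε/37). If 0 < |x + 3| < δ then both bounds hold and |x^3 + 27| ≤ 37|x + 3| < 37·(ε/37) = ε.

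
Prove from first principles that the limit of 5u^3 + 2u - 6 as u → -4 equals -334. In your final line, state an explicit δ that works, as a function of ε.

δ = min(1, ε/307)

Let ε > 0. We want δ > 0 such that 0 < |u + 4| < δ implies |(5u^3 + 2u - 6) + 334| < ε.
(5u^3 + 2u - 6) + 334 = 5u^3 + 2u + 328 = (u + 4)(5u^2 - 20u + 82).
So |(5u^3 + 2u - 6) + 334| = |u + 4|·|5u^2 - 20u + 82|.
Assume first that |u + 4| < 1, so |u| < 5. Then |5u^2 - 20u + 82| ≤ 5·5^2 + 20·5 + 82 = 307.
Hence |(5u^3 + 2u - 6) + 334| ≤ 307|u + 4| < ε provided |u + 4| < ε/307.
Choosing δ = min(1, ε/307) ensures both conditions, hence |(5u^3 + 2u - 6) + 334| < ε.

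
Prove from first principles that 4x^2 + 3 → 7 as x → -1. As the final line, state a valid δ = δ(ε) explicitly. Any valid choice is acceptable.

δ = min(1, ε/12)

Suppose ε > 0. We want δ > 0 such that 0 < |x + 1| < δ implies |(4x^2 + 3) − 7| < ε.
(4x^2 + 3) − 7 = 4x^2 - 4 = (x + 1)(4x - 4).
So |(4x^2 + 3) − 7| = |x + 1|·|4x - 4|.
Require δ ≤ 1. Then |x + 1| < 1 gives |x| < 2, and by the triangle inequality |4x - 4| ≤ 4·2 + 4 = 12.
Hence |(4x^2 + 3) − 7| ≤ 12|x + 1| < ε provided |x + 1| < ε/12.
Choosing δ = min(1, ε/12) ensures both conditions, hence |(4x^2 + 3) − 7| < ε.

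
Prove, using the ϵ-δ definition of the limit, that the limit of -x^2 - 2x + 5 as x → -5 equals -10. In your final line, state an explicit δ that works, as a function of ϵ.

δ = min(2, ϵ/10)

Let ϵ > 0 be given. We want δ > 0 such that 0 < |x + 5| < δ implies |(-x^2 - 2x + 5) + 10| < ϵ.
(-x^2 - 2x + 5) + 10 = -x^2 - 2x + 15 = (x + 5)(-x + 3).
So |(-x^2 - 2x + 5) + 10| = |x + 5|·|-x + 3|.
Assume first that |x + 5| < 2, so |x| < 7. Then |-x + 3| ≤ 7 + 3 = 10.
Hence |(-x^2 - 2x + 5) + 10| ≤ 10|x + 5| < ϵ provided |x + 5| < ϵ/10.
Choosing δ = min(2, ϵ/10) ensures both conditions, hence |(-x^2 - 2x + 5) + 10| < ϵ.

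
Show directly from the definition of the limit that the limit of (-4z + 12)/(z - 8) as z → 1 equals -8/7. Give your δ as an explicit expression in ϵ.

δ = min(7/2, (49/40)ϵ)

Suppose ϵ > 0. We want δ > 0 with 0 < |z − 1| < δ ⇒ |(-4z + 12)/(z - 8) + 8/7| < ϵ.
Combining over a common denominator, (-4z + 12)/(z - 8) + 8/7 = [(-4z + 12)·(-7) − 8·(z - 8)] / [(-7)·(z - 8)] = 20(z − 1) / ((-7)(z - 8)).
So |(-4z + 12)/(z - 8) + 8/7| = 20|z − 1| / (7·|z − 8|).
Require δ ≤ 7/2, so |z − 8| ≥ |-7| − |z − 1| > 7 − 7/2 = 7/2.
Hence |(-4z + 12)/(z - 8) + 8/7| < 20|z − 1|/(7·(7/2)) = (40/49)|z − 1|, which is < ϵ once |z − 1| < (49/40)ϵ.
Take δ = min(7/2, (49/40)ϵ). Then 0 < |z − 1| < δ forces both bounds, so |(-4z + 12)/(z - 8) + 8/7| < ϵ.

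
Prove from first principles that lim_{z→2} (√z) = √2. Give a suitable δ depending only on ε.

δ = min(2, √2·ε)

Let ε > 0 be given. We want δ > 0 such that 0 < |z − 2| < δ implies |√z − √2| < ε.
Rationalise: √z − √2 = (z − 2)/(√z + √2), so |√z − √2| = |z − 2|/(√z + √2).
Restrict δ ≤ 2 so that |z − 2| < 2 forces z > 0, and then √z + √2 > √2.
Hence |√z − √2| < |z − 2|/√2, which is < ε once |z − 2| < √2·ε.
Take δ = min(2, √2·ε). If 0 < |z − 2| < δ then z > 0 and |√z − √2| < |z − 2|/√2 < ε.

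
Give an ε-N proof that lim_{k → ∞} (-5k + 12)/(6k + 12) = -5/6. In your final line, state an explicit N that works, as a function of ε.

Suppose ε > 0. For k ≥ 1, |(-5k + 12)/(6k + 12) + 5/6| = |132|/(6(6k + 12)) = 132/(6(6k + 12)).
Since 6k + 12 ≥ 6k for k ≥ 1, this is ≤ 132/(6·6k) = (11/3)/k.
So |(-5k + 12)/(6k + 12) + 5/6| < ε whenever k > (11/3)/ε.
Take N = (11/3)/ε. If k > N then |(-5k + 12)/(6k + 12) + 5/6| ≤ (11/3)/k < ε.

N = (11/3)/ε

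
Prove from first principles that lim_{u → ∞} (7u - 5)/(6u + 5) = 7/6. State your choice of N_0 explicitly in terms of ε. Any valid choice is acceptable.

N_0 = (65/36)/ε

Let ε > 0. We seek N_0 > 0 such that u > N_0 implies |(7u - 5)/(6u + 5) − (7/6)| < ε.
(7u - 5)/(6u + 5) − (7/6) = (6(7u - 5) − 7(6u + 5)) / (6(6u + 5)) = -65/(6(6u + 5)).
For u > 0 we have 6u + 5 > 6u, so |(7u - 5)/(6u + 5) − (7/6)| = 65/(6(6u + 5)) < 65/(6·6u) = (65/36)/u.
Thus |(7u - 5)/(6u + 5) − (7/6)| < ε whenever u > (65/36)/ε.
Take N_0 = (65/36)/ε. If u > N_0 then |(7u - 5)/(6u + 5) − (7/6)| < (65/36)/u < ε.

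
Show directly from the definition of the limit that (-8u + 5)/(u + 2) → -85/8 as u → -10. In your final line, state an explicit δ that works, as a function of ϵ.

Let ϵ > 0 be given. We want δ > 0 with 0 < |u + 10| < δ ⇒ |(-8u + 5)/(u + 2) + 85/8| < ϵ.
Combining over a common denominator, (-8u + 5)/(u + 2) + 85/8 = [(-8u + 5)·(-8) − 85·(u + 2)] / [(-8)·(u + 2)] = -21(u + 10) / ((-8)(u + 2)).
So |(-8u + 5)/(u + 2) + 85/8| = 21|u + 10| / (8·|u + 2|).
Restrict δ ≤ 4. Then |u + 10| < 4 gives |u + 2| = |(u + 10) + (-8)| ≥ 8 − 4 = 4.
Hence |(-8u + 5)/(u + 2) + 85/8| < 21|u + 10|/(8·4) = (21/32)|u + 10|, which is < ϵ once |u + 10| < (32/21)ϵ.
Take δ = min(4, (32/21)ϵ). Then 0 < |u + 10| < δ forces both bounds, so |(-8u + 5)/(u + 2) + 85/8| < ϵ.

δ = min(4, (32/21)ϵ)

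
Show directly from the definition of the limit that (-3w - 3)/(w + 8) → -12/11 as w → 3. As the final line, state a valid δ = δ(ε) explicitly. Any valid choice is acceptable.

Fix ε > 0. We want δ > 0 with 0 < |w − 3| < δ ⇒ |(-3w - 3)/(w + 8) + 12/11| < ε.
Combining over a common denominator, (-3w - 3)/(w + 8) + 12/11 = [(-3w - 3)·11 − (-12)·(w + 8)] / [11·(w + 8)] = -21(w − 3) / (11(w + 8)).
So |(-3w - 3)/(w + 8) + 12/11| = 21|w − 3| / (11·|w + 8|).
Restrict δ ≤ 11/2. Then |w − 3| < 11/2 gives |w + 8| = |(w − 3) + 11| ≥ 11 − 11/2 = 11/2.
Hence |(-3w - 3)/(w + 8) + 12/11| < 21|w − 3|/(11·(11/2)) = (42/121)|w − 3|, which is < ε once |w − 3| < (121/42)ε.
Take δ = min(11/2, (121/42)ε). Then 0 < |w − 3| < δ forces both bounds, so |(-3w - 3)/(w + 8) + 12/11| < ε.

δ = min(11/2, (121/42)ε)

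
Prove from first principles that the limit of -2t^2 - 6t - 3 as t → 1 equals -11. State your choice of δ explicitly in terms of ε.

δ = min(2, ε/14)

Let ε > 0 be given. We want δ > 0 such that 0 < |t − 1| < δ implies |(-2t^2 - 6t - 3) + 11| < ε.
(-2t^2 - 6t - 3) + 11 = -2t^2 - 6t + 8 = (t − 1)(-2t - 8).
So |(-2t^2 - 6t - 3) + 11| = |t − 1|·|-2t - 8|.
Assume first that |t − 1| < 2, so |t| < 3. Then |-2t - 8| ≤ 2·3 + 8 = 14.
Hence |(-2t^2 - 6t - 3) + 11| ≤ 14|t − 1| < ε provided |t − 1| < ε/14.
Choosing δ = min(2, ε/14) ensures both conditions, hence |(-2t^2 - 6t - 3) + 11| < ε.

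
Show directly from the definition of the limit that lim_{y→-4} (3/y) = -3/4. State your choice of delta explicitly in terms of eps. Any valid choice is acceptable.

delta = min(2, (8/3)eps)

Let eps > 0 be given. We seek delta > 0 such that 0 < |y + 4| < delta implies |3/y + 3/4| < eps.
|3/y + 3/4| = 3·|-4 − y|/(4·|y|) = 3|y + 4|/(4|y|).
Restrict delta ≤ 2. Then |y + 4| < 2 gives |y| > 2, so 4|y| > 8.
Then |3/y + 3/4| < 3|y + 4|/8, which is < eps when |y + 4| < (8/3)eps.
Take delta = min(2, (8/3)eps). Then 0 < |y + 4| < delta gives both |y + 4| < 2 and |y + 4| < (8/3)eps, so |3/y + 3/4| < eps.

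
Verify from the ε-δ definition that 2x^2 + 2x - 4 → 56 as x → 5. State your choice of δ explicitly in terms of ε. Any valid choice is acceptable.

δ = min(1, ε/24)

Fix ε > 0. We want δ > 0 such that 0 < |x − 5| < δ implies |(2x^2 + 2x - 4) − 56| < ε.
(2x^2 + 2x - 4) − 56 = 2x^2 + 2x - 60 = (x − 5)(2x + 12).
So |(2x^2 + 2x - 4) − 56| = |x − 5|·|2x + 12|.
Assume first that |x − 5| < 1, so |x| < 6. Then |2x + 12| ≤ 2·6 + 12 = 24.
Hence |(2x^2 + 2x - 4) − 56| ≤ 24|x − 5| < ε provided |x − 5| < ε/24.
Choosing δ = min(1, ε/24) ensures both conditions, hence |(2x^2 + 2x - 4) − 56| < ε.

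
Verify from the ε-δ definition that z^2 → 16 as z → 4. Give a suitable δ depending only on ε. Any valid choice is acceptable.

δ = min(1, ε/9)

Let ε > 0 be given. We seek δ > 0 with 0 < |z − 4| < δ ⇒ |z^2 − 16| < ε.
Factor: z^2 − 16 = (z − 4)(z + 4), so |z^2 − 16| = |z − 4|·|z + 4|.
Restrict δ ≤ 1. Then |z − 4| < 1 gives |z| < 5, so by the triangle inequality |z + 4| ≤ 5 + 4 = 9.
Hence |z^2 − 16| ≤ 9|z − 4|, which is < ε once |z − 4| < ε/9.
Take δ = min(1, ε/9). If 0 < |z − 4| < δ then both bounds hold and |z^2 − 16| ≤ 9|z − 4| < 9·(ε/9) = ε.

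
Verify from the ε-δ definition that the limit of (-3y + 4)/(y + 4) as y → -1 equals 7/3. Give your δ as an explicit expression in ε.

Suppose ε > 0. We want δ > 0 with 0 < |y + 1| < δ ⇒ |(-3y + 4)/(y + 4) − (7/3)| < ε.
Combining over a common denominator, (-3y + 4)/(y + 4) − (7/3) = [(-3y + 4)·3 − 7·(y + 4)] / [3·(y + 4)] = -16(y + 1) / (3(y + 4)).
So |(-3y + 4)/(y + 4) − (7/3)| = 16|y + 1| / (3·|y + 4|).
Restrict δ ≤ 3/2. Then |y + 1| < 3/2 gives |y + 4| = |(y + 1) + 3| ≥ 3 − 3/2 = 3/2.
Hence |(-3y + 4)/(y + 4) − (7/3)| < 16|y + 1|/(3·(3/2)) = (32/9)|y + 1|, which is < ε once |y + 1| < (9/32)ε.
Take δ = min(3/2, (9/32)ε). Then 0 < |y + 1| < δ forces both bounds, so |(-3y + 4)/(y + 4) − (7/3)| < ε.

δ = min(3/2, (9/32)ε)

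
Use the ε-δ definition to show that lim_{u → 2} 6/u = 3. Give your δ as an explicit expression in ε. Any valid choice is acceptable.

Let ε > 0. We seek δ > 0 such that 0 < |u − 2| < δ implies |6/u − 3| < ε.
|6/u − 3| = 6·|2 − u|/(2·|u|) = 6|u − 2|/(2|u|).
Require δ ≤ 1 so that |u| > 2 − 1 = 1, hence 2|u| > 2.
Then |6/u − 3| < 6|u − 2|/2, which is < ε when |u − 2| < (1/3)ε.
Take δ = min(1, (1/3)ε). Then 0 < |u − 2| < δ gives both |u − 2| < 1 and |u − 2| < (1/3)ε, so |6/u − 3| < ε.

δ = min(1, (1/3)ε)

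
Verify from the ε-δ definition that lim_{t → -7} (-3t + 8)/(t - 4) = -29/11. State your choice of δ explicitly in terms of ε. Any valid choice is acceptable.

Suppose ε > 0. We want δ > 0 with 0 < |t + 7| < δ ⇒ |(-3t + 8)/(t - 4) + 29/11| < ε.
Combining over a common denominator, (-3t + 8)/(t - 4) + 29/11 = [(-3t + 8)·(-11) − 29·(t - 4)] / [(-11)·(t - 4)] = 4(t + 7) / ((-11)(t - 4)).
So |(-3t + 8)/(t - 4) + 29/11| = 4|t + 7| / (11·|t − 4|).
Restrict δ ≤ 11/2. Then |t + 7| < 11/2 gives |t − 4| = |(t + 7) + (-11)| ≥ 11 − 11/2 = 11/2.
Hence |(-3t + 8)/(t - 4) + 29/11| < 4|t + 7|/(11·(11/2)) = (8/121)|t + 7|, which is < ε once |t + 7| < (121/8)ε.
Take δ = min(11/2, (121/8)ε). Then 0 < |t + 7| < δ forces both bounds, so |(-3t + 8)/(t - 4) + 29/11| < ε.

δ = min(11/2, (121/8)ε)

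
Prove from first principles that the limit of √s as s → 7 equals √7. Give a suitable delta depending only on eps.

Fix eps > 0. We want delta > 0 such that 0 < |s − 7| < delta implies |√s − √7| < eps.
Rationalise: √s − √7 = (s − 7)/(√s + √7), so |√s − √7| = |s − 7|/(√s + √7).
Restrict delta ≤ 7 so that |s − 7| < 7 forces s > 0, and then √s + √7 > √7.
Hence |√s − √7| < |s − 7|/√7, which is < eps once |s − 7| < √7·eps.
Take delta = min(7, √7·eps). If 0 < |s − 7| < delta then s > 0 and |√s − √7| < |s − 7|/√7 < eps.

delta = min(7, √7·eps)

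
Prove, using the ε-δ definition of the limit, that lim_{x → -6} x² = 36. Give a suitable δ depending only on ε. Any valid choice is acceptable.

Let ε > 0. We seek δ > 0 with 0 < |x + 6| < δ ⇒ |x² − 36| < ε.
Factor: x² − 36 = (x + 6)(x - 6), so |x² − 36| = |x + 6|·|x - 6|.
Impose δ ≤ 2 so that |x| < 8; then |x - 6| ≤ 14.
Hence |x² − 36| ≤ 14|x + 6|, which is < ε once |x + 6| < ε/14.
Take δ = min(2, ε/14). If 0 < |x + 6| < δ then both bounds hold and |x² − 36| ≤ 14|x + 6| < 14·(ε/14) = ε.

δ = min(2, ε/14)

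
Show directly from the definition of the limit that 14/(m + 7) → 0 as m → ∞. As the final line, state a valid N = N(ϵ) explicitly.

N = 14/ϵ

Suppose ϵ > 0. For m ≥ 1, |14/(m + 7) − 0| = 14/(m + 7) ≤ 14/m.
We need 14/m < ϵ, i.e. m > 14/ϵ.
Take N = 14/ϵ. If m > N then |14/(m + 7)| ≤ 14/m < ϵ.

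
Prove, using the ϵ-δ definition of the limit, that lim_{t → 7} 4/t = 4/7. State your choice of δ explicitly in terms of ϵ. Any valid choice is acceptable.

δ = min(7/2, (49/8)ϵ)

Fix ϵ > 0. We seek δ > 0 such that 0 < |t − 7| < δ implies |4/t − (4/7)| < ϵ.
|4/t − (4/7)| = 4·|7 − t|/(7·|t|) = 4|t − 7|/(7|t|).
Require δ ≤ 7/2 so that |t| > 7 − 7/2 = 7/2, hence 7|t| > 49/2.
Then |4/t − (4/7)| < 4|t − 7|/(49/2), which is < ϵ when |t − 7| < (49/8)ϵ.
Take δ = min(7/2, (49/8)ϵ). Then 0 < |t − 7| < δ gives both |t − 7| < 7/2 and |t − 7| < (49/8)ϵ, so |4/t − (4/7)| < ϵ.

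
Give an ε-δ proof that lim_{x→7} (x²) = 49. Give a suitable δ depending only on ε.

Fix ε > 0. We seek δ > 0 with 0 < |x − 7| < δ ⇒ |x² − 49| < ε.
Factor: x² − 49 = (x − 7)(x + 7), so |x² − 49| = |x − 7|·|x + 7|.
Restrict δ ≤ 2. Then |x − 7| < 2 gives |x| < 9, so by the triangle inequality |x + 7| ≤ 9 + 7 = 16.
Hence |x² − 49| ≤ 16|x − 7|, which is < ε once |x − 7| < ε/16.
Take δ = min(2, ε/16). If 0 < |x − 7| < δ then both bounds hold and |x² − 49| ≤ 16|x − 7| < 16·(ε/16) = ε.

δ = min(2, ε/16)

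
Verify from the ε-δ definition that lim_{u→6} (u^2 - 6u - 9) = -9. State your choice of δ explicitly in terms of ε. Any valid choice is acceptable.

Let ε > 0. We want δ > 0 such that 0 < |u − 6| < δ implies |(u^2 - 6u - 9) + 9| < ε.
(u^2 - 6u - 9) + 9 = u^2 - 6u = (u − 6)(u).
So |(u^2 - 6u - 9) + 9| = |u − 6|·|u|.
Require δ ≤ 2. Then |u − 6| < 2 gives |u| < 8, and by the triangle inequality |u| ≤ 8 = 8.
Hence |(u^2 - 6u - 9) + 9| ≤ 8|u − 6| < ε provided |u − 6| < ε/8.
Choosing δ = min(2, ε/8) ensures both conditions, hence |(u^2 - 6u - 9) + 9| < ε.

δ = min(2, ε/8)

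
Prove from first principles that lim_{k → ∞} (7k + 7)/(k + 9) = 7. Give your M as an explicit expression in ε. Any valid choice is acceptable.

M = 56/ε

Suppose ε > 0. For k ≥ 1, |(7k + 7)/(k + 9) − 7| = |-56|/((k + 9)) = 56/((k + 9)).
Since k + 9 ≥ k for k ≥ 1, this is ≤ 56/(k) = 56/k.
So |(7k + 7)/(k + 9) − 7| < ε whenever k > 56/ε.
Take M = 56/ε. If k > M then |(7k + 7)/(k + 9) − 7| ≤ 56/k < ε.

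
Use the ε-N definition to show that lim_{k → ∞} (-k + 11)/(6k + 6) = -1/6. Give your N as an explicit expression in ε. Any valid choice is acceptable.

Suppose ε > 0. For k ≥ 1, |(-k + 11)/(6k + 6) + 1/6| = |72|/(6(6k + 6)) = 72/(6(6k + 6)).
Since 6k + 6 ≥ 6k for k ≥ 1, this is ≤ 72/(6·6k) = 2/k.
So |(-k + 11)/(6k + 6) + 1/6| < ε whenever k > 2/ε.
Take N = 2/ε. If k > N then |(-k + 11)/(6k + 6) + 1/6| ≤ 2/k < ε.

N = 2/ε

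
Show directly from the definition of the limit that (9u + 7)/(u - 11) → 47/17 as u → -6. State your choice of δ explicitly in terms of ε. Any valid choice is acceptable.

δ = min(17/2, (289/212)ε)

Let ε > 0 be given. We want δ > 0 with 0 < |u + 6| < δ ⇒ |(9u + 7)/(u - 11) − (47/17)| < ε.
Combining over a common denominator, (9u + 7)/(u - 11) − (47/17) = [(9u + 7)·(-17) − (-47)·(u - 11)] / [(-17)·(u - 11)] = -106(u + 6) / ((-17)(u - 11)).
So |(9u + 7)/(u - 11) − (47/17)| = 106|u + 6| / (17·|u − 11|).
Restrict δ ≤ 17/2. Then |u + 6| < 17/2 gives |u − 11| = |(u + 6) + (-17)| ≥ 17 − 17/2 = 17/2.
Hence |(9u + 7)/(u - 11) − (47/17)| < 106|u + 6|/(17·(17/2)) = (212/289)|u + 6|, which is < ε once |u + 6| < (289/212)ε.
Take δ = min(17/2, (289/212)ε). Then 0 < |u + 6| < δ forces both bounds, so |(9u + 7)/(u - 11) − (47/17)| < ε.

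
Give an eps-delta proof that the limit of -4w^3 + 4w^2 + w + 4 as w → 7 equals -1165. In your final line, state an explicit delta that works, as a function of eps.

Let eps > 0 be given. We want delta > 0 such that 0 < |w − 7| < delta implies |(-4w^3 + 4w^2 + w + 4) + 1165| < eps.
(-4w^3 + 4w^2 + w + 4) + 1165 = -4w^3 + 4w^2 + w + 1169 = (w − 7)(-4w^2 - 24w - 167).
So |(-4w^3 + 4w^2 + w + 4) + 1165| = |w − 7|·|-4w^2 - 24w - 167|.
Require delta ≤ 2. Then |w − 7| < 2 gives |w| < 9, and by the triangle inequality |-4w^2 - 24w - 167| ≤ 4·9^2 + 24·9 + 167 = 707.
Hence |(-4w^3 + 4w^2 + w + 4) + 1165| ≤ 707|w − 7| < eps provided |w − 7| < eps/707.
Choosing delta = min(2, eps/707) ensures both conditions, hence |(-4w^3 + 4w^2 + w + 4) + 1165| < eps.

delta = min(2, eps/707)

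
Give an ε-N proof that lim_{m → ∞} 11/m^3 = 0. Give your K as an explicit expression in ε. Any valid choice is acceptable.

K = (11/ε)^{1/3}

Let ε > 0. For m ≥ 1, |11/m^3 − 0| = 11/m^3.
11/m^3 < ε ⇔ m^3 > 11/ε ⇔ m > (11/ε)^{1/3}.
Take K = (11/ε)^{1/3}. Then m > K implies 11/m^3 < ε.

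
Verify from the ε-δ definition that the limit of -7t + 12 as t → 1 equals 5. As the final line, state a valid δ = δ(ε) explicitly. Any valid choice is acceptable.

δ = ε/7

Let ε > 0 be given. We need δ > 0 so that 0 < |t − 1| < δ implies |(-7t + 12) − 5| < ε.
Since (-7t + 12) − 5 = -7(t − 1), we have |(-7t + 12) − 5| = 7|t − 1|.
So 7|t − 1| < ε exactly when |t − 1| < ε/7.
Choosing δ = ε/7 gives |(-7t + 12) − 5| = 7|t − 1| < ε whenever |t − 1| < δ.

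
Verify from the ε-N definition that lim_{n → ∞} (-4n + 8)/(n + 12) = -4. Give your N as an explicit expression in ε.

Let ε > 0. For n ≥ 1, |(-4n + 8)/(n + 12) + 4| = |56|/((n + 12)) = 56/((n + 12)).
Since n + 12 ≥ n for n ≥ 1, this is ≤ 56/(n) = 56/n.
So |(-4n + 8)/(n + 12) + 4| < ε whenever n > 56/ε.
Take N = 56/ε. If n > N then |(-4n + 8)/(n + 12) + 4| ≤ 56/n < ε.

N = 56/ε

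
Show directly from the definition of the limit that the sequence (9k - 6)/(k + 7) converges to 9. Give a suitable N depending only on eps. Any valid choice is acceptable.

Let eps > 0 be given. For k ≥ 1, |(9k - 6)/(k + 7) − 9| = |-69|/((k + 7)) = 69/((k + 7)).
Since k + 7 ≥ k for k ≥ 1, this is ≤ 69/(k) = 69/k.
So |(9k - 6)/(k + 7) − 9| < eps whenever k > 69/eps.
Take N = 69/eps. If k > N then |(9k - 6)/(k + 7) − 9| ≤ 69/k < eps.

N = 69/eps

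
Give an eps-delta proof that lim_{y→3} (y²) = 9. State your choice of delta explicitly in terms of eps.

Let eps > 0 be given. We seek delta > 0 with 0 < |y − 3| < delta ⇒ |y² − 9| < eps.
Factor: y² − 9 = (y − 3)(y + 3), so |y² − 9| = |y − 3|·|y + 3|.
Impose delta ≤ 1 so that |y| < 4; then |y + 3| ≤ 7.
Hence |y² − 9| ≤ 7|y − 3|, which is < eps once |y − 3| < eps/7.
Take delta = min(1, eps/7). If 0 < |y − 3| < delta then both bounds hold and |y² − 9| ≤ 7|y − 3| < 7·(eps/7) = eps.

delta = min(1, eps/7)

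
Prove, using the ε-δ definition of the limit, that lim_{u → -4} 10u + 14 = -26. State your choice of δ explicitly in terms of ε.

Fix ε > 0. We need δ > 0 so that 0 < |u + 4| < δ implies |(10u + 14) + 26| < ε.
|(10u + 14) + 26| = |10u + 40| = 10|u + 4|.
Thus it suffices that |u + 4| < ε/10.
Take δ = ε/10. If 0 < |u + 4| < δ then |(10u + 14) + 26| = 10|u + 4| < 10·(ε/10) = ε.

δ = ε/10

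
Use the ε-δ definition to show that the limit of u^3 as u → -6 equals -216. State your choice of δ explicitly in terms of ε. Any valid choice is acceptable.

Let ε > 0. We seek δ > 0 with 0 < |u + 6| < δ ⇒ |u^3 + 216| < ε.
Factor: u^3 + 216 = (u + 6)(u^2 - 6u + 36), so |u^3 + 216| = |u + 6|·|u^2 - 6u + 36|.
Restrict δ ≤ 1. Then |u + 6| < 1 gives |u| < 7, so by the triangle inequality |u^2 - 6u + 36| ≤ 7^2 + 6·7 + 36 = 127.
Hence |u^3 + 216| ≤ 127|u + 6|, which is < ε once |u + 6| < ε/127.
Take δ = min(1, ε/127). If 0 < |u + 6| < δ then both bounds hold and |u^3 + 216| ≤ 127|u + 6| < 127·(ε/127) = ε.

δ = min(1, ε/127)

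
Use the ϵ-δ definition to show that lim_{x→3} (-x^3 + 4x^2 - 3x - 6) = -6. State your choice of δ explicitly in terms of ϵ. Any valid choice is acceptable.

δ = min(1, ϵ/20)

Suppose ϵ > 0. We want δ > 0 such that 0 < |x − 3| < δ implies |(-x^3 + 4x^2 - 3x - 6) + 6| < ϵ.
(-x^3 + 4x^2 - 3x - 6) + 6 = -x^3 + 4x^2 - 3x = (x − 3)(-x^2 + x).
So |(-x^3 + 4x^2 - 3x - 6) + 6| = |x − 3|·|-x^2 + x|.
Assume first that |x − 3| < 1, so |x| < 4. Then |-x^2 + x| ≤ 4^2 + 4 = 20.
Hence |(-x^3 + 4x^2 - 3x - 6) + 6| ≤ 20|x − 3| < ϵ provided |x − 3| < ϵ/20.
Take δ = min(1, ϵ/20). Then 0 < |x − 3| < δ gives both |x − 3| < 1 and |x − 3| < ϵ/20, so |(-x^3 + 4x^2 - 3x - 6) + 6| < ϵ.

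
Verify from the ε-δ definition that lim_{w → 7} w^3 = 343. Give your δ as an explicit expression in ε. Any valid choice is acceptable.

Fix ε > 0. We seek δ > 0 with 0 < |w − 7| < δ ⇒ |w^3 − 343| < ε.
Factor: w^3 − 343 = (w − 7)(w^2 + 7w + 49), so |w^3 − 343| = |w − 7|·|w^2 + 7w + 49|.
Restrict δ ≤ 1. Then |w − 7| < 1 gives |w| < 8, so by the triangle inequality |w^2 + 7w + 49| ≤ 8^2 + 7·8 + 49 = 169.
Hence |w^3 − 343| ≤ 169|w − 7|, which is < ε once |w − 7| < ε/169.
Take δ = min(1, ε/169). If 0 < |w − 7| < δ then both bounds hold and |w^3 − 343| ≤ 169|w − 7| < 169·(ε/169) = ε.

δ = min(1, ε/169)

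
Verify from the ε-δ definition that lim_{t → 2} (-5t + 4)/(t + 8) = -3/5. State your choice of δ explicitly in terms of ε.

δ = min(5, (25/22)ε)

Let ε > 0 be given. We want δ > 0 with 0 < |t − 2| < δ ⇒ |(-5t + 4)/(t + 8) + 3/5| < ε.
Combining over a common denominator, (-5t + 4)/(t + 8) + 3/5 = [(-5t + 4)·10 − (-6)·(t + 8)] / [10·(t + 8)] = -44(t − 2) / (10(t + 8)).
So |(-5t + 4)/(t + 8) + 3/5| = 44|t − 2| / (10·|t + 8|).
Restrict δ ≤ 5. Then |t − 2| < 5 gives |t + 8| = |(t − 2) + 10| ≥ 10 − 5 = 5.
Hence |(-5t + 4)/(t + 8) + 3/5| < 44|t − 2|/(10·5) = (22/25)|t − 2|, which is < ε once |t − 2| < (25/22)ε.
Take δ = min(5, (25/22)ε). Then 0 < |t − 2| < δ forces both bounds, so |(-5t + 4)/(t + 8) + 3/5| < ε.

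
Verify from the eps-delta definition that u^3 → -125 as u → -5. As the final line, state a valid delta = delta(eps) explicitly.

delta = min(1, eps/91)

Fix eps > 0. We seek delta > 0 with 0 < |u + 5| < delta ⇒ |u^3 + 125| < eps.
Factor: u^3 + 125 = (u + 5)(u^2 - 5u + 25), so |u^3 + 125| = |u + 5|·|u^2 - 5u + 25|.
Impose delta ≤ 1 so that |u| < 6; then |u^2 - 5u + 25| ≤ 91.
Hence |u^3 + 125| ≤ 91|u + 5|, which is < eps once |u + 5| < eps/91.
Take delta = min(1, eps/91). If 0 < |u + 5| < delta then both bounds hold and |u^3 + 125| ≤ 91|u + 5| < 91·(eps/91) = eps.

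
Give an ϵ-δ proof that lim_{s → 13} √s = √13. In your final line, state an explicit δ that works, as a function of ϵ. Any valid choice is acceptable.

Fix ϵ > 0. We want δ > 0 such that 0 < |s − 13| < δ implies |√s − √13| < ϵ.
Rationalise: √s − √13 = (s − 13)/(√s + √13), so |√s − √13| = |s − 13|/(√s + √13).
Restrict δ ≤ 13 so that |s − 13| < 13 forces s > 0, and then √s + √13 > √13.
Hence |√s − √13| < |s − 13|/√13, which is < ϵ once |s − 13| < √13·ϵ.
Take δ = min(13, √13·ϵ). If 0 < |s − 13| < δ then s > 0 and |√s − √13| < |s − 13|/√13 < ϵ.

δ = min(13, √13·ϵ)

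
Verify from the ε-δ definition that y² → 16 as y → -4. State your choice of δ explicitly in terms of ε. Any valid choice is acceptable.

δ = min(1, ε/9)

Suppose ε > 0. We seek δ > 0 with 0 < |y + 4| < δ ⇒ |y² − 16| < ε.
Factor: y² − 16 = (y + 4)(y - 4), so |y² − 16| = |y + 4|·|y - 4|.
Impose δ ≤ 1 so that |y| < 5; then |y - 4| ≤ 9.
Hence |y² − 16| ≤ 9|y + 4|, which is < ε once |y + 4| < ε/9.
Take δ = min(1, ε/9). If 0 < |y + 4| < δ then both bounds hold and |y² − 16| ≤ 9|y + 4| < 9·(ε/9) = ε.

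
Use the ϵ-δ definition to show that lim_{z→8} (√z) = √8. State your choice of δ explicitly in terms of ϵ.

Fix ϵ > 0. We want δ > 0 such that 0 < |z − 8| < δ implies |√z − √8| < ϵ.
Multiplying by the conjugate, |√z − √8| = |z − 8|/(√z + √8).
Restrict δ ≤ 8 so that |z − 8| < 8 forces z > 0, and then √z + √8 > √8.
Hence |√z − √8| < |z − 8|/√8, which is < ϵ once |z − 8| < √8·ϵ.
Take δ = min(8, √8·ϵ). If 0 < |z − 8| < δ then z > 0 and |√z − √8| < |z − 8|/√8 < ϵ.

δ = min(8, √8·ϵ)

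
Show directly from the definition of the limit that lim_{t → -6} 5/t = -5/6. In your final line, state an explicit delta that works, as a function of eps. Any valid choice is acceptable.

Fix eps > 0. We seek delta > 0 such that 0 < |t + 6| < delta implies |5/t + 5/6| < eps.
|5/t + 5/6| = 5·|-6 − t|/(6·|t|) = 5|t + 6|/(6|t|).
Restrict delta ≤ 3. Then |t + 6| < 3 gives |t| > 3, so 6|t| > 18.
Then |5/t + 5/6| < 5|t + 6|/18, which is < eps when |t + 6| < (18/5)eps.
Take delta = min(3, (18/5)eps). Then 0 < |t + 6| < delta gives both |t + 6| < 3 and |t + 6| < (18/5)eps, so |5/t + 5/6| < eps.

delta = min(3, (18/5)eps)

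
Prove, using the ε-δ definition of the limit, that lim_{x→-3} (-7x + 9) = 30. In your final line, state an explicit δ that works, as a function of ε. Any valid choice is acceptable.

δ = ε/7

Suppose ε > 0. We need δ > 0 so that 0 < |x + 3| < δ implies |(-7x + 9) − 30| < ε.
Since (-7x + 9) − 30 = -7(x + 3), we have |(-7x + 9) − 30| = 7|x + 3|.
So 7|x + 3| < ε exactly when |x + 3| < ε/7.
Take δ = ε/7. If 0 < |x + 3| < δ then |(-7x + 9) − 30| = 7|x + 3| < 7·(ε/7) = ε.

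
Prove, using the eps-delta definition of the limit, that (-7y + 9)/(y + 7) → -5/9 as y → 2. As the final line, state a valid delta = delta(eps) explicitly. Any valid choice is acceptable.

delta = min(9/2, (81/116)eps)

Suppose eps > 0. We want delta > 0 with 0 < |y − 2| < delta ⇒ |(-7y + 9)/(y + 7) + 5/9| < eps.
Combining over a common denominator, (-7y + 9)/(y + 7) + 5/9 = [(-7y + 9)·9 − (-5)·(y + 7)] / [9·(y + 7)] = -58(y − 2) / (9(y + 7)).
So |(-7y + 9)/(y + 7) + 5/9| = 58|y − 2| / (9·|y + 7|).
Require delta ≤ 9/2, so |y + 7| ≥ |9| − |y − 2| > 9 − 9/2 = 9/2.
Hence |(-7y + 9)/(y + 7) + 5/9| < 58|y − 2|/(9·(9/2)) = (116/81)|y − 2|, which is < eps once |y − 2| < (81/116)eps.
Take delta = min(9/2, (81/116)eps). Then 0 < |y − 2| < delta forces both bounds, so |(-7y + 9)/(y + 7) + 5/9| < eps.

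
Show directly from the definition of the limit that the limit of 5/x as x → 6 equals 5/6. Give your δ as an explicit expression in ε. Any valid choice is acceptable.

δ = min(3, (18/5)ε)

Let ε > 0 be given. We seek δ > 0 such that 0 < |x − 6| < δ implies |5/x − (5/6)| < ε.
|5/x − (5/6)| = 5·|6 − x|/(6·|x|) = 5|x − 6|/(6|x|).
Restrict δ ≤ 3. Then |x − 6| < 3 gives |x| > 3, so 6|x| > 18.
Then |5/x − (5/6)| < 5|x − 6|/18, which is < ε when |x − 6| < (18/5)ε.
Take δ = min(3, (18/5)ε). Then 0 < |x − 6| < δ gives both |x − 6| < 3 and |x − 6| < (18/5)ε, so |5/x − (5/6)| < ε.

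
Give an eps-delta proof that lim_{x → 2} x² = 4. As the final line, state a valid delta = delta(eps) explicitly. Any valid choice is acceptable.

delta = min(1, eps/5)

Suppose eps > 0. We seek delta > 0 with 0 < |x − 2| < delta ⇒ |x² − 4| < eps.
Factor: x² − 4 = (x − 2)(x + 2), so |x² − 4| = |x − 2|·|x + 2|.
Impose delta ≤ 1 so that |x| < 3; then |x + 2| ≤ 5.
Hence |x² − 4| ≤ 5|x − 2|, which is < eps once |x − 2| < eps/5.
Take delta = min(1, eps/5). If 0 < |x − 2| < delta then both bounds hold and |x² − 4| ≤ 5|x − 2| < 5·(eps/5) = eps.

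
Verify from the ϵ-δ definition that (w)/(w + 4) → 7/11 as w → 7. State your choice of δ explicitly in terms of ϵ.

δ = min(11/2, (121/8)ϵ)

Suppose ϵ > 0. We want δ > 0 with 0 < |w − 7| < δ ⇒ |(w)/(w + 4) − (7/11)| < ϵ.
Combining over a common denominator, (w)/(w + 4) − (7/11) = [(w)·11 − 7·(w + 4)] / [11·(w + 4)] = 4(w − 7) / (11(w + 4)).
So |(w)/(w + 4) − (7/11)| = 4|w − 7| / (11·|w + 4|).
Require δ ≤ 11/2, so |w + 4| ≥ |11| − |w − 7| > 11 − 11/2 = 11/2.
Hence |(w)/(w + 4) − (7/11)| < 4|w − 7|/(11·(11/2)) = (8/121)|w − 7|, which is < ϵ once |w − 7| < (121/8)ϵ.
Take δ = min(11/2, (121/8)ϵ). Then 0 < |w − 7| < δ forces both bounds, so |(w)/(w + 4) − (7/11)| < ϵ.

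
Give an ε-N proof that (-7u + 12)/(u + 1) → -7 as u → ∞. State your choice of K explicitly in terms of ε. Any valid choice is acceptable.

Fix ε > 0. We seek K > 0 such that u > K implies |(-7u + 12)/(u + 1) + 7| < ε.
(-7u + 12)/(u + 1) + 7 = ((-7u + 12) − (-7)(u + 1)) / ((u + 1)) = 19/((u + 1)).
For u > 0 we have u + 1 > u, so |(-7u + 12)/(u + 1) + 7| = 19/((u + 1)) < 19/(u) = 19/u.
Thus |(-7u + 12)/(u + 1) + 7| < ε whenever u > 19/ε.
Take K = 19/ε. If u > K then |(-7u + 12)/(u + 1) + 7| < 19/u < ε.

K = 19/ε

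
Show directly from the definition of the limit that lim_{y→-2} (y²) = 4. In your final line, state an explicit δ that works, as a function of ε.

δ = min(1, ε/5)

Let ε > 0. We seek δ > 0 with 0 < |y + 2| < δ ⇒ |y² − 4| < ε.
Factor: y² − 4 = (y + 2)(y - 2), so |y² − 4| = |y + 2|·|y - 2|.
Impose δ ≤ 1 so that |y| < 3; then |y - 2| ≤ 5.
Hence |y² − 4| ≤ 5|y + 2|, which is < ε once |y + 2| < ε/5.
Take δ = min(1, ε/5). If 0 < |y + 2| < δ then both bounds hold and |y² − 4| ≤ 5|y + 2| < 5·(ε/5) = ε.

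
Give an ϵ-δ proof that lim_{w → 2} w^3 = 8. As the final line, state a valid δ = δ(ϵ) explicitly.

δ = min(1, ϵ/19)

Fix ϵ > 0. We seek δ > 0 with 0 < |w − 2| < δ ⇒ |w^3 − 8| < ϵ.
Factor: w^3 − 8 = (w − 2)(w^2 + 2w + 4), so |w^3 − 8| = |w − 2|·|w^2 + 2w + 4|.
Restrict δ ≤ 1. Then |w − 2| < 1 gives |w| < 3, so by the triangle inequality |w^2 + 2w + 4| ≤ 3^2 + 2·3 + 4 = 19.
Hence |w^3 − 8| ≤ 19|w − 2|, which is < ϵ once |w − 2| < ϵ/19.
Take δ = min(1, ϵ/19). If 0 < |w − 2| < δ then both bounds hold and |w^3 − 8| ≤ 19|w − 2| < 19·(ϵ/19) = ϵ.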